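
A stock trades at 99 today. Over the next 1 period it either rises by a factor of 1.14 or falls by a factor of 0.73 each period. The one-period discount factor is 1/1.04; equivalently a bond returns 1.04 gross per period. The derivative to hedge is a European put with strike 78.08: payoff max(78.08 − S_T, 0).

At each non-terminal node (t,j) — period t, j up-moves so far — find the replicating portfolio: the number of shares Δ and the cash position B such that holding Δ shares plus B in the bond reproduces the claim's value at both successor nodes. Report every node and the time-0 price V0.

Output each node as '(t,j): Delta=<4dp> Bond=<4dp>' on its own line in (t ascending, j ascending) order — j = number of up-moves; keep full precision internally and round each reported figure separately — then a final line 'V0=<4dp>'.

Risk-neutral probability p* = (R−d)/(u−d) = (1.04−0.73)/(1.14−0.73) = 0.7561.
Terminal values V(1,·): V(1,0)=5.8100, V(1,1)=0.0000
Node (0,0) S=99.0000: V=(p*·0.0000+(1−p*)·5.8100)/1.04=1.3626; Δ=(0.0000−5.8100)/(112.8600−72.2700)=-0.1431; B=V−Δ·S=15.5333
Check: Δ(0,0)·S0 + B(0,0) = 1.3626 = V0.

(0,0): Delta=-0.1431 Bond=15.5333
V0=1.3626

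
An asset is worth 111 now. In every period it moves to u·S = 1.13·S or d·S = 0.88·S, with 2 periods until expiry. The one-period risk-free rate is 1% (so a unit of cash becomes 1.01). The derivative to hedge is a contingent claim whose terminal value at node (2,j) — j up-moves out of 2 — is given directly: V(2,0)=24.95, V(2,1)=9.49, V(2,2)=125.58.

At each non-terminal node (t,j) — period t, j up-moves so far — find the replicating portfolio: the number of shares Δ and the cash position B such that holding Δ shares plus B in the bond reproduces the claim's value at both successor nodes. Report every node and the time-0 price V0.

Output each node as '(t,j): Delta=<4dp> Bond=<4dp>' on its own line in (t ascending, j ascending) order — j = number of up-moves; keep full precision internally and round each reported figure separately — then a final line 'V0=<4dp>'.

Under the risk-neutral measure, an up-move has probability p* = (R−d)/(u−d) = 0.5200 and values discount at R = 1.01.
Payoff layer (t=2): V(2,0)=24.9500, V(2,1)=9.4900, V(2,2)=125.5800
  t=1,j=0: stock 97.6800 → up 110.3784 (V=9.4900), down 85.9584 (V=24.9500). Price 16.7434; hedge Δ=-0.6331, bond B=78.5834.
  t=1,j=1: stock 125.4300 → up 141.7359 (V=125.5800), down 110.3784 (V=9.4900). Price 69.1651; hedge Δ=3.7021, bond B=-395.1949.
  t=0,j=0: stock 111.0000 → up 125.4300 (V=69.1651), down 97.6800 (V=16.7434). Price 43.5670; hedge Δ=1.8891, bond B=-166.1201.
Check: Δ(0,0)·S0 + B(0,0) = 43.5670 = V0.

(0,0): Delta=1.8891 Bond=-166.1201
(1,0): Delta=-0.6331 Bond=78.5834
(1,1): Delta=3.7021 Bond=-395.1949
V0=43.5670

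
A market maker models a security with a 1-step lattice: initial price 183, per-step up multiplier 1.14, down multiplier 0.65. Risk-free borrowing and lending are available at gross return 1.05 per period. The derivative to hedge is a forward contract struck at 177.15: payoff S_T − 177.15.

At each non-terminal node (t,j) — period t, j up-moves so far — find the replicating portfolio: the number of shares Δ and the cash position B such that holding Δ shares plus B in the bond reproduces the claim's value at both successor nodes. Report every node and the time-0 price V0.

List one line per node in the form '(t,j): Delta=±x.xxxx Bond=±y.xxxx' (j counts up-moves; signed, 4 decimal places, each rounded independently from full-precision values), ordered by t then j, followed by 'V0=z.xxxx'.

(0,0): Delta=1.0000 Bond=-168.7143
V0=14.2857

Since d<R<u, set p* = (R−d)/(u−d) = 0.8163; price each node as the discounted p*-expectation of its children.
Terminal values V(1,·): V(1,0)=-58.2000, V(1,1)=31.4700
  t=0,j=0: stock 183.0000 → up 208.6200 (V=31.4700), down 118.9500 (V=-58.2000). Price 14.2857; hedge Δ=1.0000, bond B=-168.7143.
Check: Δ(0,0)·S0 + B(0,0) = 14.2857 = V0.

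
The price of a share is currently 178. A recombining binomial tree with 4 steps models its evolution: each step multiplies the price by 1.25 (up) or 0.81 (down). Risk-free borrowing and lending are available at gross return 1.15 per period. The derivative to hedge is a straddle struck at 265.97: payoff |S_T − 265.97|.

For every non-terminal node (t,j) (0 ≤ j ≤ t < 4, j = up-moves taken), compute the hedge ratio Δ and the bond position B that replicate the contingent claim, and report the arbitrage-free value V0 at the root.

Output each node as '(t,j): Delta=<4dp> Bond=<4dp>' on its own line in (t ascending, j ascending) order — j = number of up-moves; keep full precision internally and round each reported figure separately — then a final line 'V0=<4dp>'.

Since d<R<u, set p* = (R−d)/(u−d) = 0.7727; price each node as the discounted p*-expectation of its children.
Payoff layer (t=4): V(4,0)=189.3468, V(4,1)=147.7244, V(4,2)=83.4922, V(4,3)=15.6316, V(4,4)=168.6003
Node (3,0) S=94.5965: V=(p*·147.7244+(1−p*)·189.3468)/1.15=136.6818; Δ=(147.7244−189.3468)/(118.2456−76.6232)=-1.0000; B=V−Δ·S=231.2783
Node (3,1) S=145.9823: V=(p*·83.4922+(1−p*)·147.7244)/1.15=85.2960; Δ=(83.4922−147.7244)/(182.4778−118.2456)=-1.0000; B=V−Δ·S=231.2783
Node (3,2) S=225.2813: V=(p*·15.6316+(1−p*)·83.4922)/1.15=27.0039; Δ=(15.6316−83.4922)/(281.6016−182.4778)=-0.6846; B=V−Δ·S=181.2325
Node (3,3) S=347.6562: V=(p*·168.6003+(1−p*)·15.6316)/1.15=116.3780; Δ=(168.6003−15.6316)/(434.5703−281.6016)=1.0000; B=V−Δ·S=-231.2783
Node (2,0) S=116.7858: V=(p*·85.2960+(1−p*)·136.6818)/1.15=84.3257; Δ=(85.2960−136.6818)/(145.9823−94.5965)=-1.0000; B=V−Δ·S=201.1115
Node (2,1) S=180.2250: V=(p*·27.0039+(1−p*)·85.2960)/1.15=35.0018; Δ=(27.0039−85.2960)/(225.2813−145.9823)=-0.7351; B=V−Δ·S=167.4840
Node (2,2) S=278.1250: V=(p*·116.3780+(1−p*)·27.0039)/1.15=83.5354; Δ=(116.3780−27.0039)/(347.6562−225.2813)=0.7303; B=V−Δ·S=-119.5877
Node (1,0) S=144.1800: V=(p*·35.0018+(1−p*)·84.3257)/1.15=40.1842; Δ=(35.0018−84.3257)/(180.2250−116.7858)=-0.7775; B=V−Δ·S=152.2840
Node (1,1) S=222.5000: V=(p*·83.5354+(1−p*)·35.0018)/1.15=63.0478; Δ=(83.5354−35.0018)/(278.1250−180.2250)=0.4957; B=V−Δ·S=-47.2557
Node (0,0) S=178.0000: V=(p*·63.0478+(1−p*)·40.1842)/1.15=50.3057; Δ=(63.0478−40.1842)/(222.5000−144.1800)=0.2919; B=V−Δ·S=-1.6572
Each (Δ,B) replicates both successor values, so the strategy is self-financing and V0 is arbitrage-free.

(0,0): Delta=0.2919 Bond=-1.6572
(1,0): Delta=-0.7775 Bond=152.2840
(1,1): Delta=0.4957 Bond=-47.2557
(2,0): Delta=-1.0000 Bond=201.1115
(2,1): Delta=-0.7351 Bond=167.4840
(2,2): Delta=0.7303 Bond=-119.5877
(3,0): Delta=-1.0000 Bond=231.2783
(3,1): Delta=-1.0000 Bond=231.2783
(3,2): Delta=-0.6846 Bond=181.2325
(3,3): Delta=1.0000 Bond=-231.2783
V0=50.3057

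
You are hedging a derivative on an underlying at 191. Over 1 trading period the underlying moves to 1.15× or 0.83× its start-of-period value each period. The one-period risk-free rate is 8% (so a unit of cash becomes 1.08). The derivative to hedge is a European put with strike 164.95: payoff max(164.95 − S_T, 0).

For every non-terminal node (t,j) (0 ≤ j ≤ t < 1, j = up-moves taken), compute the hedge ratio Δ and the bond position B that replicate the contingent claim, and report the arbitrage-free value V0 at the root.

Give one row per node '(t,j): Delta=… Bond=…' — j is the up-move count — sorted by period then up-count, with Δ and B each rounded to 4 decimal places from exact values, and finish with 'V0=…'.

Since d<R<u, set p* = (R−d)/(u−d) = 0.7813; price each node as the discounted p*-expectation of its children.
Terminal payoffs: V(1,0)=6.4200, V(1,1)=0.0000
Node (0,0) S=191.0000: V=(p*·0.0000+(1−p*)·6.4200)/1.08=1.3003; Δ=(0.0000−6.4200)/(219.6500−158.5300)=-0.1050; B=V−Δ·S=21.3628
Each (Δ,B) replicates both successor values, so the strategy is self-financing and V0 is arbitrage-free.

(0,0): Delta=-0.1050 Bond=21.3628
V0=1.3003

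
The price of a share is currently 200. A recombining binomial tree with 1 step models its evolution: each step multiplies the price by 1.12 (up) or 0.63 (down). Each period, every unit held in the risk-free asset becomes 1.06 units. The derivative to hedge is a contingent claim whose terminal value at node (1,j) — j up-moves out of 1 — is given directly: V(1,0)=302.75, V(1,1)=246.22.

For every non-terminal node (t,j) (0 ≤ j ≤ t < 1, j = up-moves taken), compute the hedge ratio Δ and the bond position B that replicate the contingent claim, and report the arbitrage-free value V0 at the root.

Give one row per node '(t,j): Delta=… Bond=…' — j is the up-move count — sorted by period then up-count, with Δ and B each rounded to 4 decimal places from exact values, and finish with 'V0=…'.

The replicating-portfolio and risk-neutral prices coincide; use p* = (1.06−0.63)/(1.12−0.63) = 0.8776 for the latter.
Terminal payoffs: V(1,0)=302.7500, V(1,1)=246.2200
  t=0,j=0: stock 200.0000 → up 224.0000 (V=246.2200), down 126.0000 (V=302.7500). Price 238.8132; hedge Δ=-0.5768, bond B=354.1806.
Root portfolio cost Δ·200+B reproduces V0=238.8132.

(0,0): Delta=-0.5768 Bond=354.1806
V0=238.8132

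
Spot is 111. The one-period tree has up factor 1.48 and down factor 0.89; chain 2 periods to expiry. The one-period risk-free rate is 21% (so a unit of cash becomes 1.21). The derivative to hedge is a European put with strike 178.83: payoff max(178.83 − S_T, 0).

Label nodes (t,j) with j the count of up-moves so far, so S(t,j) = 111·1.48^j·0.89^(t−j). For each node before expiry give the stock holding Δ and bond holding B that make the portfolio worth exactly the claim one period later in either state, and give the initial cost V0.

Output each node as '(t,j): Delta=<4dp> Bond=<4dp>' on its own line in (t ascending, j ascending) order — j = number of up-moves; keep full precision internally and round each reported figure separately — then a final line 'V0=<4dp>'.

(0,0): Delta=-0.5599 Bond=86.2093
(1,0): Delta=-1.0000 Bond=147.7934
(1,1): Delta=-0.3366 Bond=67.6268
V0=24.0634

The replicating-portfolio and risk-neutral prices coincide; use p* = (1.21−0.89)/(1.48−0.89) = 0.5424 for the latter.
Terminal payoffs: V(2,0)=90.9069, V(2,1)=32.6208, V(2,2)=0.0000
(1,0): S=98.7900. Δ = (V_up−V_dn)/(S_up−S_dn) = (32.6208−90.9069)/(146.2092−87.9231) = -1.0000. V = [p*·32.6208 + (1−p*)·90.9069]/1.21 = 49.0034. B = V − Δ·S = 147.7934.
(1,1): S=164.2800. Δ = (V_up−V_dn)/(S_up−S_dn) = (0.0000−32.6208)/(243.1344−146.2092) = -0.3366. V = [p*·0.0000 + (1−p*)·32.6208]/1.21 = 12.3373. B = V − Δ·S = 67.6268.
(0,0): S=111.0000. Δ = (V_up−V_dn)/(S_up−S_dn) = (12.3373−49.0034)/(164.2800−98.7900) = -0.5599. V = [p*·12.3373 + (1−p*)·49.0034]/1.21 = 24.0634. B = V − Δ·S = 86.2093.
Root portfolio cost Δ·111+B reproduces V0=24.0634.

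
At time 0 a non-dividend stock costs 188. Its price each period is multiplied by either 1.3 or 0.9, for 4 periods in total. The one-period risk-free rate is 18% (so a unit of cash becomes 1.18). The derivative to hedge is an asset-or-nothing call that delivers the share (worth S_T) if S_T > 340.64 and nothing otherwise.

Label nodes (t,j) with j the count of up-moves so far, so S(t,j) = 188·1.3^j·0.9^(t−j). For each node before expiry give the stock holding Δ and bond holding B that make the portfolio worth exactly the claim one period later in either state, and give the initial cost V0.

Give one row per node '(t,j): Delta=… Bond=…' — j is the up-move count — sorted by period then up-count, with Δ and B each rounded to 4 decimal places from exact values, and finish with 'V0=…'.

(0,0): Delta=1.7854 Bond=-190.2495
(1,0): Delta=1.9329 Bond=-249.4382
(1,1): Delta=1.7417 Bond=-213.8042
(2,0): Delta=0.0000 Bond=0.0000
(2,1): Delta=2.5064 Bond=-420.4816
(2,2): Delta=1.5148 Bond=-180.2064
(3,0): Delta=0.0000 Bond=0.0000
(3,1): Delta=0.0000 Bond=0.0000
(3,2): Delta=3.2500 Bond=-708.8118
(3,3): Delta=1.0000 Bond=0.0000
V0=145.4143

No-arbitrage ⇒ martingale measure with p* = (R−d)/(u−d) = 0.7000.
At expiry t=4: V(4,0)=0.0000, V(4,1)=0.0000, V(4,2)=0.0000, V(4,3)=371.7324, V(4,4)=536.9468
(3,0): S=137.0520. Δ = (V_up−V_dn)/(S_up−S_dn) = (0.0000−0.0000)/(178.1676−123.3468) = 0.0000. V = [p*·0.0000 + (1−p*)·0.0000]/1.18 = 0.0000. B = V − Δ·S = 0.0000.
(3,1): S=197.9640. Δ = (V_up−V_dn)/(S_up−S_dn) = (0.0000−0.0000)/(257.3532−178.1676) = 0.0000. V = [p*·0.0000 + (1−p*)·0.0000]/1.18 = 0.0000. B = V − Δ·S = 0.0000.
(3,2): S=285.9480. Δ = (V_up−V_dn)/(S_up−S_dn) = (371.7324−0.0000)/(371.7324−257.3532) = 3.2500. V = [p*·371.7324 + (1−p*)·0.0000]/1.18 = 220.5192. B = V − Δ·S = -708.8118.
(3,3): S=413.0360. Δ = (V_up−V_dn)/(S_up−S_dn) = (536.9468−371.7324)/(536.9468−371.7324) = 1.0000. V = [p*·536.9468 + (1−p*)·371.7324]/1.18 = 413.0360. B = V − Δ·S = 0.0000.
(2,0): S=152.2800. Δ = (V_up−V_dn)/(S_up−S_dn) = (0.0000−0.0000)/(197.9640−137.0520) = 0.0000. V = [p*·0.0000 + (1−p*)·0.0000]/1.18 = 0.0000. B = V − Δ·S = 0.0000.
(2,1): S=219.9600. Δ = (V_up−V_dn)/(S_up−S_dn) = (220.5192−0.0000)/(285.9480−197.9640) = 2.5064. V = [p*·220.5192 + (1−p*)·0.0000]/1.18 = 130.8165. B = V − Δ·S = -420.4816.
(2,2): S=317.7200. Δ = (V_up−V_dn)/(S_up−S_dn) = (413.0360−220.5192)/(413.0360−285.9480) = 1.5148. V = [p*·413.0360 + (1−p*)·220.5192]/1.18 = 301.0856. B = V − Δ·S = -180.2064.
(1,0): S=169.2000. Δ = (V_up−V_dn)/(S_up−S_dn) = (130.8165−0.0000)/(219.9600−152.2800) = 1.9329. V = [p*·130.8165 + (1−p*)·0.0000]/1.18 = 77.6030. B = V − Δ·S = -249.4382.
(1,1): S=244.4000. Δ = (V_up−V_dn)/(S_up−S_dn) = (301.0856−130.8165)/(317.7200−219.9600) = 1.7417. V = [p*·301.0856 + (1−p*)·130.8165]/1.18 = 211.8685. B = V − Δ·S = -213.8042.
(0,0): S=188.0000. Δ = (V_up−V_dn)/(S_up−S_dn) = (211.8685−77.6030)/(244.4000−169.2000) = 1.7854. V = [p*·211.8685 + (1−p*)·77.6030]/1.18 = 145.4143. B = V − Δ·S = -190.2495.
Root portfolio cost Δ·188+B reproduces V0=145.4143.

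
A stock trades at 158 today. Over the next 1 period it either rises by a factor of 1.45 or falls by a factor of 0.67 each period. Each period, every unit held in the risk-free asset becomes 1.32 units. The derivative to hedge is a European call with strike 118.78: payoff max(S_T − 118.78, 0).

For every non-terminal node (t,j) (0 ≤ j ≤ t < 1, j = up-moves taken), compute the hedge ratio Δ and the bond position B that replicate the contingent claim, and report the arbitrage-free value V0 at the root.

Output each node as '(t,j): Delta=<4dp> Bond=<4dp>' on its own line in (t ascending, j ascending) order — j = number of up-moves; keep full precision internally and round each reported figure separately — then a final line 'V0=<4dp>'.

(0,0): Delta=0.8952 Bond=-71.7894
V0=69.6465

Since d<R<u, set p* = (R−d)/(u−d) = 0.8333; price each node as the discounted p*-expectation of its children.
Terminal values V(1,·): V(1,0)=0.0000, V(1,1)=110.3200
Node (0,0) S=158.0000: V=(p*·110.3200+(1−p*)·0.0000)/1.32=69.6465; Δ=(110.3200−0.0000)/(229.1000−105.8600)=0.8952; B=V−Δ·S=-71.7894
Each (Δ,B) replicates both successor values, so the strategy is self-financing and V0 is arbitrage-free.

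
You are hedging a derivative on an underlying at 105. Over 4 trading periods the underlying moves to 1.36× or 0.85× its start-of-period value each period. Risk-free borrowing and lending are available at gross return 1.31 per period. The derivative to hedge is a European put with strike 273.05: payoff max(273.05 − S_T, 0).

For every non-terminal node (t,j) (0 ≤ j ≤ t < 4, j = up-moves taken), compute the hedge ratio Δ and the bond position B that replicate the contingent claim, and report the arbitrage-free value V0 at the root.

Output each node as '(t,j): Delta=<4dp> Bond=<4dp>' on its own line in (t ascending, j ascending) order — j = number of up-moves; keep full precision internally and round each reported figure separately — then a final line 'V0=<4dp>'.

(0,0): Delta=-0.4749 Bond=56.9384
(1,0): Delta=-1.0000 Bond=121.4586
(1,1): Delta=-0.4392 Bond=69.4948
(2,0): Delta=-1.0000 Bond=159.1108
(2,1): Delta=-1.0000 Bond=159.1108
(2,2): Delta=-0.4011 Bond=83.6389
(3,0): Delta=-1.0000 Bond=208.4351
(3,1): Delta=-1.0000 Bond=208.4351
(3,2): Delta=-1.0000 Bond=208.4351
(3,3): Delta=-0.3604 Bond=98.8205
V0=7.0788

Risk-neutral probability p* = (R−d)/(u−d) = (1.31−0.85)/(1.36−0.85) = 0.9020.
Payoff layer (t=4): V(4,0)=218.2393, V(4,1)=185.3530, V(4,2)=132.7347, V(4,3)=48.5456, V(4,4)=0.0000
(3,0): S=64.4831. Δ = (V_up−V_dn)/(S_up−S_dn) = (185.3530−218.2393)/(87.6970−54.8107) = -1.0000. V = [p*·185.3530 + (1−p*)·218.2393]/1.31 = 143.9520. B = V − Δ·S = 208.4351.
(3,1): S=103.1730. Δ = (V_up−V_dn)/(S_up−S_dn) = (132.7347−185.3530)/(140.3153−87.6971) = -1.0000. V = [p*·132.7347 + (1−p*)·185.3530]/1.31 = 105.2621. B = V − Δ·S = 208.4351.
(3,2): S=165.0768. Δ = (V_up−V_dn)/(S_up−S_dn) = (48.5456−132.7347)/(224.5044−140.3153) = -1.0000. V = [p*·48.5456 + (1−p*)·132.7347]/1.31 = 43.3583. B = V − Δ·S = 208.4351.
(3,3): S=264.1229. Δ = (V_up−V_dn)/(S_up−S_dn) = (0.0000−48.5456)/(359.2071−224.5044) = -0.3604. V = [p*·0.0000 + (1−p*)·48.5456]/1.31 = 3.6331. B = V − Δ·S = 98.8205.
(2,0): S=75.8625. Δ = (V_up−V_dn)/(S_up−S_dn) = (105.2621−143.9520)/(103.1730−64.4831) = -1.0000. V = [p*·105.2621 + (1−p*)·143.9520]/1.31 = 83.2483. B = V − Δ·S = 159.1108.
(2,1): S=121.3800. Δ = (V_up−V_dn)/(S_up−S_dn) = (43.3583−105.2621)/(165.0768−103.1730) = -1.0000. V = [p*·43.3583 + (1−p*)·105.2621]/1.31 = 37.7308. B = V − Δ·S = 159.1108.
(2,2): S=194.2080. Δ = (V_up−V_dn)/(S_up−S_dn) = (3.6331−43.3583)/(264.1229−165.0768) = -0.4011. V = [p*·3.6331 + (1−p*)·43.3583]/1.31 = 5.7464. B = V − Δ·S = 83.6389.
(1,0): S=89.2500. Δ = (V_up−V_dn)/(S_up−S_dn) = (37.7308−83.2483)/(121.3800−75.8625) = -1.0000. V = [p*·37.7308 + (1−p*)·83.2483]/1.31 = 32.2086. B = V − Δ·S = 121.4586.
(1,1): S=142.8000. Δ = (V_up−V_dn)/(S_up−S_dn) = (5.7464−37.7308)/(194.2080−121.3800) = -0.4392. V = [p*·5.7464 + (1−p*)·37.7308]/1.31 = 6.7802. B = V − Δ·S = 69.4948.
(0,0): S=105.0000. Δ = (V_up−V_dn)/(S_up−S_dn) = (6.7802−32.2086)/(142.8000−89.2500) = -0.4749. V = [p*·6.7802 + (1−p*)·32.2086]/1.31 = 7.0788. B = V − Δ·S = 56.9384.
Check: Δ(0,0)·S0 + B(0,0) = 7.0788 = V0.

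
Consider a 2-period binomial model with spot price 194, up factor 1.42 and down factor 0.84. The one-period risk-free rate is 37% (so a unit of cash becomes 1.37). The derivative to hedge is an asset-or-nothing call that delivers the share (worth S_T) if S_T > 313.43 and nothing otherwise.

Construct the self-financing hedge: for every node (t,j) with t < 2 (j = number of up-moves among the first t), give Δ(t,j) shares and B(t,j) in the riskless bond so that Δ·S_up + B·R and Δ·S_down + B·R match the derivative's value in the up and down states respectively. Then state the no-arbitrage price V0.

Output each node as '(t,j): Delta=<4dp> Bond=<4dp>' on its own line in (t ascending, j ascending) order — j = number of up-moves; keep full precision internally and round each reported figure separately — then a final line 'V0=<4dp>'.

Risk-neutral probability p* = (R−d)/(u−d) = (1.37−0.84)/(1.42−0.84) = 0.9138.
Payoff layer (t=2): V(2,0)=0.0000, V(2,1)=0.0000, V(2,2)=391.1816
Node (1,0) S=162.9600: V=(p*·0.0000+(1−p*)·0.0000)/1.37=0.0000; Δ=(0.0000−0.0000)/(231.4032−136.8864)=0.0000; B=V−Δ·S=0.0000
Node (1,1) S=275.4800: V=(p*·391.1816+(1−p*)·0.0000)/1.37=260.9190; Δ=(391.1816−0.0000)/(391.1816−231.4032)=2.4483; B=V−Δ·S=-413.5320
Node (0,0) S=194.0000: V=(p*·260.9190+(1−p*)·0.0000)/1.37=174.0336; Δ=(260.9190−0.0000)/(275.4800−162.9600)=2.3189; B=V−Δ·S=-275.8268
Each (Δ,B) replicates both successor values, so the strategy is self-financing and V0 is arbitrage-free.

(0,0): Delta=2.3189 Bond=-275.8268
(1,0): Delta=0.0000 Bond=0.0000
(1,1): Delta=2.4483 Bond=-413.5320
V0=174.0336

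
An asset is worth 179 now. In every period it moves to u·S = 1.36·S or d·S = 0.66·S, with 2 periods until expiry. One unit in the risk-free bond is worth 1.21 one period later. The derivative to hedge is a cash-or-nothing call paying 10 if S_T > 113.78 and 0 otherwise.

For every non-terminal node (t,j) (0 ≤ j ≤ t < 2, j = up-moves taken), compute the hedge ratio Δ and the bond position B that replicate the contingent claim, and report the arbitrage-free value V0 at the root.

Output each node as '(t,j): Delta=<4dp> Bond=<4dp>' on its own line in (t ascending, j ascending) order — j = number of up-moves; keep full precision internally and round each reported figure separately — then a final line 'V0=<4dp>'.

(0,0): Delta=0.0141 Bond=3.9866
(1,0): Delta=0.1209 Bond=-7.7922
(1,1): Delta=0.0000 Bond=8.2645
V0=6.5165

No-arbitrage ⇒ martingale measure with p* = (R−d)/(u−d) = 0.7857.
Payoff layer (t=2): V(2,0)=0.0000, V(2,1)=10.0000, V(2,2)=10.0000
(1,0): S=118.1400. Δ = (V_up−V_dn)/(S_up−S_dn) = (10.0000−0.0000)/(160.6704−77.9724) = 0.1209. V = [p*·10.0000 + (1−p*)·0.0000]/1.21 = 6.4935. B = V − Δ·S = -7.7922.
(1,1): S=243.4400. Δ = (V_up−V_dn)/(S_up−S_dn) = (10.0000−10.0000)/(331.0784−160.6704) = 0.0000. V = [p*·10.0000 + (1−p*)·10.0000]/1.21 = 8.2645. B = V − Δ·S = 8.2645.
(0,0): S=179.0000. Δ = (V_up−V_dn)/(S_up−S_dn) = (8.2645−6.4935)/(243.4400−118.1400) = 0.0141. V = [p*·8.2645 + (1−p*)·6.4935]/1.21 = 6.5165. B = V − Δ·S = 3.9866.
Each (Δ,B) replicates both successor values, so the strategy is self-financing and V0 is arbitrage-free.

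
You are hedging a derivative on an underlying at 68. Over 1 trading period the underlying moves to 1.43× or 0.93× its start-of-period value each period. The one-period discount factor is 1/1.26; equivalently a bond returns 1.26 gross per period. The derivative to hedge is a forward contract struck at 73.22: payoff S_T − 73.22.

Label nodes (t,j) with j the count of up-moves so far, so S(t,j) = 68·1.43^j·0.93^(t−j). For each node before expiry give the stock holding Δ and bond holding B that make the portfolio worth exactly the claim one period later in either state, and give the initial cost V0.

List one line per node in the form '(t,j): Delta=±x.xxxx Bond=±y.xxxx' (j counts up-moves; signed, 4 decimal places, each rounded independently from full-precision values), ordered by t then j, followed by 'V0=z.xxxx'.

(0,0): Delta=1.0000 Bond=-58.1111
V0=9.8889

Risk-neutral probability p* = (R−d)/(u−d) = (1.26−0.93)/(1.43−0.93) = 0.6600.
Terminal payoffs: V(1,0)=-9.9800, V(1,1)=24.0200
(0,0): S=68.0000. Δ = (V_up−V_dn)/(S_up−S_dn) = (24.0200−-9.9800)/(97.2400−63.2400) = 1.0000. V = [p*·24.0200 + (1−p*)·-9.9800]/1.26 = 9.8889. B = V − Δ·S = -58.1111.
Root portfolio cost Δ·68+B reproduces V0=9.8889.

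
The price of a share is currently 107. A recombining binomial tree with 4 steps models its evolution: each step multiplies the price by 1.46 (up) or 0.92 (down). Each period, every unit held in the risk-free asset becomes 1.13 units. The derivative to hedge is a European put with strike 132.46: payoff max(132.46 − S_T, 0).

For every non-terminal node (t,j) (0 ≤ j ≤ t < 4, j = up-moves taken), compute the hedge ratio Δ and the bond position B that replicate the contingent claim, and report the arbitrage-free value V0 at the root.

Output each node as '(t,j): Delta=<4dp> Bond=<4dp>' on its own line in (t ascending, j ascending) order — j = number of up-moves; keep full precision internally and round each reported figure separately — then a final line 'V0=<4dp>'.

Under the risk-neutral measure, an up-move has probability p* = (R−d)/(u−d) = 0.3889 and values discount at R = 1.13.
Terminal values V(4,·): V(4,0)=55.8060, V(4,1)=10.8134, V(4,2)=0.0000, V(4,3)=0.0000, V(4,4)=0.0000
(3,0): S=83.3196. Δ = (V_up−V_dn)/(S_up−S_dn) = (10.8134−55.8060)/(121.6466−76.6540) = -1.0000. V = [p*·10.8134 + (1−p*)·55.8060]/1.13 = 33.9016. B = V − Δ·S = 117.2212.
(3,1): S=132.2246. Δ = (V_up−V_dn)/(S_up−S_dn) = (0.0000−10.8134)/(193.0479−121.6466) = -0.1514. V = [p*·0.0000 + (1−p*)·10.8134]/1.13 = 5.8479. B = V − Δ·S = 25.8727.
(3,2): S=209.8347. Δ = (V_up−V_dn)/(S_up−S_dn) = (0.0000−0.0000)/(306.3587−193.0479) = 0.0000. V = [p*·0.0000 + (1−p*)·0.0000]/1.13 = 0.0000. B = V − Δ·S = 0.0000.
(3,3): S=332.9986. Δ = (V_up−V_dn)/(S_up−S_dn) = (0.0000−0.0000)/(486.1779−306.3587) = 0.0000. V = [p*·0.0000 + (1−p*)·0.0000]/1.13 = 0.0000. B = V − Δ·S = 0.0000.
(2,0): S=90.5648. Δ = (V_up−V_dn)/(S_up−S_dn) = (5.8479−33.9016)/(132.2246−83.3196) = -0.5736. V = [p*·5.8479 + (1−p*)·33.9016]/1.13 = 20.3468. B = V − Δ·S = 72.2981.
(2,1): S=143.7224. Δ = (V_up−V_dn)/(S_up−S_dn) = (0.0000−5.8479)/(209.8347−132.2246) = -0.0754. V = [p*·0.0000 + (1−p*)·5.8479]/1.13 = 3.1626. B = V − Δ·S = 13.9921.
(2,2): S=228.0812. Δ = (V_up−V_dn)/(S_up−S_dn) = (0.0000−0.0000)/(332.9986−209.8347) = 0.0000. V = [p*·0.0000 + (1−p*)·0.0000]/1.13 = 0.0000. B = V − Δ·S = 0.0000.
(1,0): S=98.4400. Δ = (V_up−V_dn)/(S_up−S_dn) = (3.1626−20.3468)/(143.7224−90.5648) = -0.3233. V = [p*·3.1626 + (1−p*)·20.3468]/1.13 = 12.0921. B = V − Δ·S = 43.9146.
(1,1): S=156.2200. Δ = (V_up−V_dn)/(S_up−S_dn) = (0.0000−3.1626)/(228.0812−143.7224) = -0.0375. V = [p*·0.0000 + (1−p*)·3.1626]/1.13 = 1.7104. B = V − Δ·S = 7.5670.
(0,0): S=107.0000. Δ = (V_up−V_dn)/(S_up−S_dn) = (1.7104−12.0921)/(156.2200−98.4400) = -0.1797. V = [p*·1.7104 + (1−p*)·12.0921]/1.13 = 7.1281. B = V − Δ·S = 26.3535.
The time-0 hedge costs 7.1281, which is the no-arbitrage price.

(0,0): Delta=-0.1797 Bond=26.3535
(1,0): Delta=-0.3233 Bond=43.9146
(1,1): Delta=-0.0375 Bond=7.5670
(2,0): Delta=-0.5736 Bond=72.2981
(2,1): Delta=-0.0754 Bond=13.9921
(2,2): Delta=0.0000 Bond=0.0000
(3,0): Delta=-1.0000 Bond=117.2212
(3,1): Delta=-0.1514 Bond=25.8727
(3,2): Delta=0.0000 Bond=0.0000
(3,3): Delta=0.0000 Bond=0.0000
V0=7.1281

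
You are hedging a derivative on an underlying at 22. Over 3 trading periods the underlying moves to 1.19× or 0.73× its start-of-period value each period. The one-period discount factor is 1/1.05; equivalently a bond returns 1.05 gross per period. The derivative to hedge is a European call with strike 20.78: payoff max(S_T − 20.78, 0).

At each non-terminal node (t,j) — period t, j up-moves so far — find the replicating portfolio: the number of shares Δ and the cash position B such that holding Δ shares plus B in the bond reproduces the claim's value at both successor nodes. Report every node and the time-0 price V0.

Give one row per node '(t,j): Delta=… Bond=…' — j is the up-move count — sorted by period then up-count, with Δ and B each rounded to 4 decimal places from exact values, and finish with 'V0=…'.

Since d<R<u, set p* = (R−d)/(u−d) = 0.6957; price each node as the discounted p*-expectation of its children.
At expiry t=3: V(3,0)=0.0000, V(3,1)=0.0000, V(3,2)=1.9626, V(3,3)=16.2935
  t=2,j=0: stock 11.7238 → up 13.9513 (V=0.0000), down 8.5584 (V=0.0000). Price 0.0000; hedge Δ=0.0000, bond B=0.0000.
  t=2,j=1: stock 19.1114 → up 22.7426 (V=1.9626), down 13.9513 (V=0.0000). Price 1.3003; hedge Δ=0.2232, bond B=-2.9662.
  t=2,j=2: stock 31.1542 → up 37.0735 (V=16.2935), down 22.7426 (V=1.9626). Price 11.3637; hedge Δ=1.0000, bond B=-19.7905.
  t=1,j=0: stock 16.0600 → up 19.1114 (V=1.3003), down 11.7238 (V=0.0000). Price 0.8614; hedge Δ=0.1760, bond B=-1.9652.
  t=1,j=1: stock 26.1800 → up 31.1542 (V=11.3637), down 19.1114 (V=1.3003). Price 7.9056; hedge Δ=0.8356, bond B=-13.9715.
  t=0,j=0: stock 22.0000 → up 26.1800 (V=7.9056), down 16.0600 (V=0.8614). Price 5.4874; hedge Δ=0.6961, bond B=-9.8261.
Each (Δ,B) replicates both successor values, so the strategy is self-financing and V0 is arbitrage-free.

(0,0): Delta=0.6961 Bond=-9.8261
(1,0): Delta=0.1760 Bond=-1.9652
(1,1): Delta=0.8356 Bond=-13.9715
(2,0): Delta=0.0000 Bond=0.0000
(2,1): Delta=0.2232 Bond=-2.9662
(2,2): Delta=1.0000 Bond=-19.7905
V0=5.4874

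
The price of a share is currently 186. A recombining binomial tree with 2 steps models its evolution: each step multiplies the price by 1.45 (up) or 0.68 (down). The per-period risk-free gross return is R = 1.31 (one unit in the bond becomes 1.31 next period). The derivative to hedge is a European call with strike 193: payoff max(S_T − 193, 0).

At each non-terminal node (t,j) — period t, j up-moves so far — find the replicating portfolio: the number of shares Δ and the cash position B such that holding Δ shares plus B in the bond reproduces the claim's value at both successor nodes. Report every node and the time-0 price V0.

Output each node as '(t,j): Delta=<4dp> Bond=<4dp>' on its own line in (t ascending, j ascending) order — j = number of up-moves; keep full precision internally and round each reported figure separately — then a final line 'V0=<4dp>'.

(0,0): Delta=0.8637 Bond=-83.3937
(1,0): Delta=0.0000 Bond=0.0000
(1,1): Delta=0.9538 Bond=-133.5226
V0=77.2618

The replicating-portfolio and risk-neutral prices coincide; use p* = (1.31−0.68)/(1.45−0.68) = 0.8182 for the latter.
Terminal values V(2,·): V(2,0)=0.0000, V(2,1)=0.0000, V(2,2)=198.0650
(1,0): S=126.4800. Δ = (V_up−V_dn)/(S_up−S_dn) = (0.0000−0.0000)/(183.3960−86.0064) = 0.0000. V = [p*·0.0000 + (1−p*)·0.0000]/1.31 = 0.0000. B = V − Δ·S = 0.0000.
(1,1): S=269.7000. Δ = (V_up−V_dn)/(S_up−S_dn) = (198.0650−0.0000)/(391.0650−183.3960) = 0.9538. V = [p*·198.0650 + (1−p*)·0.0000]/1.31 = 123.7047. B = V − Δ·S = -133.5226.
(0,0): S=186.0000. Δ = (V_up−V_dn)/(S_up−S_dn) = (123.7047−0.0000)/(269.7000−126.4800) = 0.8637. V = [p*·123.7047 + (1−p*)·0.0000]/1.31 = 77.2618. B = V − Δ·S = -83.3937.
The time-0 hedge costs 77.2618, which is the no-arbitrage price.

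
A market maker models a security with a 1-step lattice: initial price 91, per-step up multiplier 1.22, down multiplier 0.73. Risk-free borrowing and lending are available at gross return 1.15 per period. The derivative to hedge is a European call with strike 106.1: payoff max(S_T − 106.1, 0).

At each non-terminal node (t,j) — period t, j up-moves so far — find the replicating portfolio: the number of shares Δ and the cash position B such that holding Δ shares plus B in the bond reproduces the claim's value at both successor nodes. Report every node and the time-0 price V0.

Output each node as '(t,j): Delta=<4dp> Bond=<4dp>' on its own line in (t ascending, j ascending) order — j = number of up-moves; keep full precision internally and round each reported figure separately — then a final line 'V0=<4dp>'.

Since d<R<u, set p* = (R−d)/(u−d) = 0.8571; price each node as the discounted p*-expectation of its children.
Terminal payoffs: V(1,0)=0.0000, V(1,1)=4.9200
Node (0,0) S=91.0000: V=(p*·4.9200+(1−p*)·0.0000)/1.15=3.6671; Δ=(4.9200−0.0000)/(111.0200−66.4300)=0.1103; B=V−Δ·S=-6.3737
Self-financing check: at every node Δ·S+B equals the discounted successor values.

(0,0): Delta=0.1103 Bond=-6.3737
V0=3.6671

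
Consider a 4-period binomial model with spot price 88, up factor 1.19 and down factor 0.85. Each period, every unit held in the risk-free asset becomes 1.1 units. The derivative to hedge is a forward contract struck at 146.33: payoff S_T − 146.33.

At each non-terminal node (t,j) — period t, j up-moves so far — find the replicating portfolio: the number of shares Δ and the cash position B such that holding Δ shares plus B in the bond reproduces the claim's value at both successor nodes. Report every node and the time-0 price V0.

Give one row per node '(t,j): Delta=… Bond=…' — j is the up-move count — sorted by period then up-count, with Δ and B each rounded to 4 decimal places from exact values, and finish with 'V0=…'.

The replicating-portfolio and risk-neutral prices coincide; use p* = (1.1−0.85)/(1.19−0.85) = 0.7353 for the latter.
Payoff layer (t=4): V(4,0)=-100.3935, V(4,1)=-82.0188, V(4,2)=-56.2944, V(4,3)=-20.2801, V(4,4)=30.1399
Node (3,0) S=54.0430: V=(p*·-82.0188+(1−p*)·-100.3935)/1.1=-78.9843; Δ=(-82.0188−-100.3935)/(64.3112−45.9365)=1.0000; B=V−Δ·S=-133.0273
Node (3,1) S=75.6602: V=(p*·-56.2944+(1−p*)·-82.0188)/1.1=-57.3671; Δ=(-56.2944−-82.0188)/(90.0356−64.3112)=1.0000; B=V−Δ·S=-133.0273
Node (3,2) S=105.9243: V=(p*·-20.2801+(1−p*)·-56.2944)/1.1=-27.1030; Δ=(-20.2801−-56.2944)/(126.0499−90.0356)=1.0000; B=V−Δ·S=-133.0273
Node (3,3) S=148.2940: V=(p*·30.1399+(1−p*)·-20.2801)/1.1=15.2667; Δ=(30.1399−-20.2801)/(176.4699−126.0499)=1.0000; B=V−Δ·S=-133.0273
Node (2,0) S=63.5800: V=(p*·-57.3671+(1−p*)·-78.9843)/1.1=-57.3539; Δ=(-57.3671−-78.9843)/(75.6602−54.0430)=1.0000; B=V−Δ·S=-120.9339
Node (2,1) S=89.0120: V=(p*·-27.1030+(1−p*)·-57.3671)/1.1=-31.9219; Δ=(-27.1030−-57.3671)/(105.9243−75.6602)=1.0000; B=V−Δ·S=-120.9339
Node (2,2) S=124.6168: V=(p*·15.2667+(1−p*)·-27.1030)/1.1=3.6829; Δ=(15.2667−-27.1030)/(148.2940−105.9243)=1.0000; B=V−Δ·S=-120.9339
Node (1,0) S=74.8000: V=(p*·-31.9219+(1−p*)·-57.3539)/1.1=-35.1399; Δ=(-31.9219−-57.3539)/(89.0120−63.5800)=1.0000; B=V−Δ·S=-109.9399
Node (1,1) S=104.7200: V=(p*·3.6829+(1−p*)·-31.9219)/1.1=-5.2199; Δ=(3.6829−-31.9219)/(124.6168−89.0120)=1.0000; B=V−Δ·S=-109.9399
Node (0,0) S=88.0000: V=(p*·-5.2199+(1−p*)·-35.1399)/1.1=-11.9454; Δ=(-5.2199−-35.1399)/(104.7200−74.8000)=1.0000; B=V−Δ·S=-99.9454
Each (Δ,B) replicates both successor values, so the strategy is self-financing and V0 is arbitrage-free.

(0,0): Delta=1.0000 Bond=-99.9454
(1,0): Delta=1.0000 Bond=-109.9399
(1,1): Delta=1.0000 Bond=-109.9399
(2,0): Delta=1.0000 Bond=-120.9339
(2,1): Delta=1.0000 Bond=-120.9339
(2,2): Delta=1.0000 Bond=-120.9339
(3,0): Delta=1.0000 Bond=-133.0273
(3,1): Delta=1.0000 Bond=-133.0273
(3,2): Delta=1.0000 Bond=-133.0273
(3,3): Delta=1.0000 Bond=-133.0273
V0=-11.9454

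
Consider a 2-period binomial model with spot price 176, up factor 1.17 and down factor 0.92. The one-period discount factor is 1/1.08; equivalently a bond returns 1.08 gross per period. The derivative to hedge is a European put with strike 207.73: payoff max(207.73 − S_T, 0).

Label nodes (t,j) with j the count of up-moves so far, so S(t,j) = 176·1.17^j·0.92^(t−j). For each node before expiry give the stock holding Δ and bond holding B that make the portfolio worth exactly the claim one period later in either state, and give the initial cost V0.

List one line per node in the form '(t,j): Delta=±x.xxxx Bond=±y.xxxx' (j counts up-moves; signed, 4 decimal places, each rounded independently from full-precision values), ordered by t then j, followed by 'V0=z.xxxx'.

Under the risk-neutral measure, an up-move has probability p* = (R−d)/(u−d) = 0.6400 and values discount at R = 1.08.
At expiry t=2: V(2,0)=58.7636, V(2,1)=18.2836, V(2,2)=0.0000
(1,0): S=161.9200. Δ = (V_up−V_dn)/(S_up−S_dn) = (18.2836−58.7636)/(189.4464−148.9664) = -1.0000. V = [p*·18.2836 + (1−p*)·58.7636]/1.08 = 30.4226. B = V − Δ·S = 192.3426.
(1,1): S=205.9200. Δ = (V_up−V_dn)/(S_up−S_dn) = (0.0000−18.2836)/(240.9264−189.4464) = -0.3552. V = [p*·0.0000 + (1−p*)·18.2836]/1.08 = 6.0945. B = V − Δ·S = 79.2289.
(0,0): S=176.0000. Δ = (V_up−V_dn)/(S_up−S_dn) = (6.0945−30.4226)/(205.9200−161.9200) = -0.5529. V = [p*·6.0945 + (1−p*)·30.4226]/1.08 = 13.7524. B = V − Δ·S = 111.0647.
Root portfolio cost Δ·176+B reproduces V0=13.7524.

(0,0): Delta=-0.5529 Bond=111.0647
(1,0): Delta=-1.0000 Bond=192.3426
(1,1): Delta=-0.3552 Bond=79.2289
V0=13.7524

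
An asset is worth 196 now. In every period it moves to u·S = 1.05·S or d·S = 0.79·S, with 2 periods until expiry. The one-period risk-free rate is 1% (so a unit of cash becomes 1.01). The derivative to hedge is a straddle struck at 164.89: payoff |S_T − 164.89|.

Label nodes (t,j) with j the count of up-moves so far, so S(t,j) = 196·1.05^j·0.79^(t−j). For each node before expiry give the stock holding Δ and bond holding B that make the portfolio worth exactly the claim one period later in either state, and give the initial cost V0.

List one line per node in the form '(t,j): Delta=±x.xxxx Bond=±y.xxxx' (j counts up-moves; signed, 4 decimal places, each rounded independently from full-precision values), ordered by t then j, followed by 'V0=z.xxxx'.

(0,0): Delta=0.6834 Bond=-96.4425
(1,0): Delta=-1.0000 Bond=163.2574
(1,1): Delta=0.9137 Bond=-144.8005
V0=37.5124

Under the risk-neutral measure, an up-move has probability p* = (R−d)/(u−d) = 0.8462 and values discount at R = 1.01.
At expiry t=2: V(2,0)=42.5664, V(2,1)=2.3080, V(2,2)=51.2000
  t=1,j=0: stock 154.8400 → up 162.5820 (V=2.3080), down 122.3236 (V=42.5664). Price 8.4174; hedge Δ=-1.0000, bond B=163.2574.
  t=1,j=1: stock 205.8000 → up 216.0900 (V=51.2000), down 162.5820 (V=2.3080). Price 43.2457; hedge Δ=0.9137, bond B=-144.8005.
  t=0,j=0: stock 196.0000 → up 205.8000 (V=43.2457), down 154.8400 (V=8.4174). Price 37.5124; hedge Δ=0.6834, bond B=-96.4425.
The time-0 hedge costs 37.5124, which is the no-arbitrage price.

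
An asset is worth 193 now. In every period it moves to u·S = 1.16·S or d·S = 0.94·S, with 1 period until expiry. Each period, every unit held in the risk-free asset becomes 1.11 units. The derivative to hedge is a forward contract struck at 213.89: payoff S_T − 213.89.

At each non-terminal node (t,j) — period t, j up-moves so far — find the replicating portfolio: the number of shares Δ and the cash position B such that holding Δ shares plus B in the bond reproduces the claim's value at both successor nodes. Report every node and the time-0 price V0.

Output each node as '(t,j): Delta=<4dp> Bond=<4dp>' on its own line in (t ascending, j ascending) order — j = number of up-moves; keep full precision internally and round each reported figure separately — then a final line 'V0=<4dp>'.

The replicating-portfolio and risk-neutral prices coincide; use p* = (1.11−0.94)/(1.16−0.94) = 0.7727 for the latter.
Payoff layer (t=1): V(1,0)=-32.4700, V(1,1)=9.9900
Node (0,0) S=193.0000: V=(p*·9.9900+(1−p*)·-32.4700)/1.11=0.3063; Δ=(9.9900−-32.4700)/(223.8800−181.4200)=1.0000; B=V−Δ·S=-192.6937
Self-financing check: at every node Δ·S+B equals the discounted successor values.

(0,0): Delta=1.0000 Bond=-192.6937
V0=0.3063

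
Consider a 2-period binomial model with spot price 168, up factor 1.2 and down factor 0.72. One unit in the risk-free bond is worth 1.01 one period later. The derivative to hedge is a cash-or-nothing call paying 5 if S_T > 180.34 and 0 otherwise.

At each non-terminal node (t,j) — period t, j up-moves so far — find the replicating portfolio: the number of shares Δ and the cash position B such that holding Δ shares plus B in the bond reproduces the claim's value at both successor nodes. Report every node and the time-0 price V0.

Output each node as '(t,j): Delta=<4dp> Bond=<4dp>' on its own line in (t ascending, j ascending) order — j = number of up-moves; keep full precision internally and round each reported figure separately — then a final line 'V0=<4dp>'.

Risk-neutral probability p* = (R−d)/(u−d) = (1.01−0.72)/(1.2−0.72) = 0.6042.
Payoff layer (t=2): V(2,0)=0.0000, V(2,1)=0.0000, V(2,2)=5.0000
Node (1,0) S=120.9600: V=(p*·0.0000+(1−p*)·0.0000)/1.01=0.0000; Δ=(0.0000−0.0000)/(145.1520−87.0912)=0.0000; B=V−Δ·S=0.0000
Node (1,1) S=201.6000: V=(p*·5.0000+(1−p*)·0.0000)/1.01=2.9909; Δ=(5.0000−0.0000)/(241.9200−145.1520)=0.0517; B=V−Δ·S=-7.4257
Node (0,0) S=168.0000: V=(p*·2.9909+(1−p*)·0.0000)/1.01=1.7891; Δ=(2.9909−0.0000)/(201.6000−120.9600)=0.0371; B=V−Δ·S=-4.4420
Check: Δ(0,0)·S0 + B(0,0) = 1.7891 = V0.

(0,0): Delta=0.0371 Bond=-4.4420
(1,0): Delta=0.0000 Bond=0.0000
(1,1): Delta=0.0517 Bond=-7.4257
V0=1.7891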